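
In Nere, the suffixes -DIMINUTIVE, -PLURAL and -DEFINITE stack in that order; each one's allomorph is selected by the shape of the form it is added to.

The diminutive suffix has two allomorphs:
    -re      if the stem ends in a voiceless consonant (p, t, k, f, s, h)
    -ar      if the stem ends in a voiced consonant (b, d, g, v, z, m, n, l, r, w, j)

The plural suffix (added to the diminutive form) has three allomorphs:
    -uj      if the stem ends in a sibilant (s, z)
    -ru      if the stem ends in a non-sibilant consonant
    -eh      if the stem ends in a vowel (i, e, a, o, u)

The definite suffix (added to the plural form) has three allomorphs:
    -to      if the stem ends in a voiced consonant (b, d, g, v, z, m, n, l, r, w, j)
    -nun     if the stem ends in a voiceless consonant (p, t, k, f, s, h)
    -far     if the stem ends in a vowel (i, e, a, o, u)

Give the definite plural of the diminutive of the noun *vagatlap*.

vagatlapreehnun

*vagatlap*: final consonant = /p/, voiceless → -re → *vagatlapre*.
The diminutive form *vagatlapre* — final sound /e/ (a vowel) → -eh → *vagatlapreeh*.
The plural form *vagatlapreeh* — final sound /h/ (a voiceless consonant) → -nun → *vagatlapreehnun*.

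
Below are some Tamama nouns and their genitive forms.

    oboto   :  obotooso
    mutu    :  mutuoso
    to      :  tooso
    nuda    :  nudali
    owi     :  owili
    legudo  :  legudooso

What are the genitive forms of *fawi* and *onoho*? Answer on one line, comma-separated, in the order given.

fawili, onohooso

The pattern is rounding harmony: -oso when the last vowel of the stem is a rounded vowel (*oboto*, *mutu*, *to*, *legudo*); -li when the last vowel of the stem is an unrounded vowel (*nuda*, *owi*).
Since the last vowel of *fawi* is /i/ (an unrounded vowel), it takes -li, giving *fawili*.
*onoho*: last vowel = /o/, a rounded vowel → -oso → *onohooso*.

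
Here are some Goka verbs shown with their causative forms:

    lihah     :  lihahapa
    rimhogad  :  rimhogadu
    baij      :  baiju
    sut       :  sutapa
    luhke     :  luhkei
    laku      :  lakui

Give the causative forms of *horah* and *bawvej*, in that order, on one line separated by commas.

horahapa, bawveju

Looking at the final sound of each stem: -apa when the stem ends in a voiceless consonant (*lihah*, *sut*); -u when the stem ends in a voiced consonant (*rimhogad*, *baij*); -i when the stem ends in a vowel (*luhke*, *laku*).
*horah* — final sound /h/ (a voiceless consonant) → -apa → *horahapa*.
*bawvej* — final sound /j/ (a voiced consonant) → -u → *bawveju*.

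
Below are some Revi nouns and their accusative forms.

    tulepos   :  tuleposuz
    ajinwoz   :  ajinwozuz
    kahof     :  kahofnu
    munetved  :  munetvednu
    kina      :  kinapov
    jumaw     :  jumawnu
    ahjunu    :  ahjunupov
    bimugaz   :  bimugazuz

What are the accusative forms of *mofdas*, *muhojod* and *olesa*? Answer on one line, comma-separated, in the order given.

mofdasuz, muhojodnu, olesapov

The suffix is conditioned by the final sound: -uz when the stem ends in a sibilant (*tulepos*, *ajinwoz*, *bimugaz*); -nu when the stem ends in a non-sibilant consonant (*kahof*, *munetved*, *jumaw*); -pov when the stem ends in a vowel (*kina*, *ahjunu*).
Since the final sound of *mofdas* is /s/ (a sibilant), it takes -uz, giving *mofdasuz*.
Since the final sound of *muhojod* is /d/ (a non-sibilant consonant), it takes -nu, giving *muhojodnu*.
*olesa*: final sound = /a/, a vowel → -pov → *olesapov*.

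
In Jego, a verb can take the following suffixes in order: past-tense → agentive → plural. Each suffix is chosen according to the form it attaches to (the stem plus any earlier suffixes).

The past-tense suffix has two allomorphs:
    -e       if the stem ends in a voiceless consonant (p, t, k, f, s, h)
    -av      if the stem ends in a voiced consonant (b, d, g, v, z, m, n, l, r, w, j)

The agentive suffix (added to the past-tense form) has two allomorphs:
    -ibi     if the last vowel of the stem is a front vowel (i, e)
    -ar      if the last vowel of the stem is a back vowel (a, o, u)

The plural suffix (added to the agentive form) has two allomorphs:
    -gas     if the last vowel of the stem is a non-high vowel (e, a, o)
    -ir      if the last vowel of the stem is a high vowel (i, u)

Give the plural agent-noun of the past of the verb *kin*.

kinavargas

Since the final consonant of *kin* is /n/ (voiced), it takes -av, giving *kinav*.
The past-tense form *kinav*: last vowel = /a/, a back vowel → -ar → *kinavar*.
Since the last vowel of the agentive form *kinavar* is /a/ (a non-high vowel), it takes -gas, giving *kinavargas*.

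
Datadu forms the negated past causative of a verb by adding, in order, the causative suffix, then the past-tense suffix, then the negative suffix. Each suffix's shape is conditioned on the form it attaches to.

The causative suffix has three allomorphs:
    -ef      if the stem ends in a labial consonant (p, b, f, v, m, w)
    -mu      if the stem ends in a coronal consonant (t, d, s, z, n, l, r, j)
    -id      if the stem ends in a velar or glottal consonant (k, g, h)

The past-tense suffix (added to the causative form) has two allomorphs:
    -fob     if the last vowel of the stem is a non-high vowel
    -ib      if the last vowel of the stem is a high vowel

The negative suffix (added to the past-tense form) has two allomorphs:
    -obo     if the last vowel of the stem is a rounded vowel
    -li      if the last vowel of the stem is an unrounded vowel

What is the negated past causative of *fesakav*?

*fesakav* — final consonant /v/ (labial) → -ef → *fesakavef*.
The last vowel of the causative form *fesakavef* is /e/, which is a non-high vowel, so the past-tense suffix is -fob, giving *fesakaveffob*.
The last vowel of the past-tense form *fesakaveffob* is /o/, which is a rounded vowel, so the negative suffix is -obo, giving *fesakaveffobobo*.

fesakaveffobobo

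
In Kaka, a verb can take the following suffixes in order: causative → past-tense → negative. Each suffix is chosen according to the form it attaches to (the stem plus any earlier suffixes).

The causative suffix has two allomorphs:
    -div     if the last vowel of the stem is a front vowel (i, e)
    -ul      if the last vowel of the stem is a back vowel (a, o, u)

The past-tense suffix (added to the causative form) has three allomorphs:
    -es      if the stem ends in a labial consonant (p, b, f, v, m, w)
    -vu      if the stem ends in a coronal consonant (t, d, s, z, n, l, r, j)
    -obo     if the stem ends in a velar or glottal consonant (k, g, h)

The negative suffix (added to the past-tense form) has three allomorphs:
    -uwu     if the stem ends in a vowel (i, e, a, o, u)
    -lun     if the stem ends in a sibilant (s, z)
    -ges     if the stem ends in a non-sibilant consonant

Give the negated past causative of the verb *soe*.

Since the last vowel of *soe* is /e/ (a front vowel), it takes -div, giving *soediv*.
The causative form *soediv* — final consonant /v/ (labial) → -es → *soedives*.
The final sound of the past-tense form *soedives* is /s/, which is a sibilant, so the negative suffix is -lun, giving *soediveslun*.

soediveslun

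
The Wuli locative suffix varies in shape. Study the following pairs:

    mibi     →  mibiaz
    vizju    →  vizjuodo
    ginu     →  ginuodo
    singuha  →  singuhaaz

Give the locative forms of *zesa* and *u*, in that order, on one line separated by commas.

Looking at the last vowel of each stem: -odo when the last vowel of the stem is a rounded vowel (*vizju*, *ginu*); -az when the last vowel of the stem is an unrounded vowel (*mibi*, *singuha*).
*zesa*: last vowel = /a/, an unrounded vowel → -az → *zesaaz*.
The last vowel of *u* is /u/, which is a rounded vowel, so the suffix is -odo, giving *uodo*.

zesaaz, uodo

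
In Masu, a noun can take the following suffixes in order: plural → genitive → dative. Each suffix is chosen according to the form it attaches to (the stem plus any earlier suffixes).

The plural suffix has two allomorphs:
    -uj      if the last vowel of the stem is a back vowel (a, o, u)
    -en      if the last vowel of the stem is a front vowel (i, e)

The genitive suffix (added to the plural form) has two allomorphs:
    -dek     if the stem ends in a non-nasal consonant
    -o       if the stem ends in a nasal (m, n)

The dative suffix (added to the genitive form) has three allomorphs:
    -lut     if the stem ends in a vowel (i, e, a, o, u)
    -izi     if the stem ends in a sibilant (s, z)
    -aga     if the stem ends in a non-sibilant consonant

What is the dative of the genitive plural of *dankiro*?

dankiroujdekaga

The last vowel of *dankiro* is /o/, which is a back vowel, so the plural suffix is -uj, giving *dankirouj*.
Since the final consonant of the plural form *dankirouj* is /j/ (non-nasal), it takes -dek, giving *dankiroujdek*.
The genitive form *dankiroujdek*: final sound = /k/, a non-sibilant consonant → -aga → *dankiroujdekaga*.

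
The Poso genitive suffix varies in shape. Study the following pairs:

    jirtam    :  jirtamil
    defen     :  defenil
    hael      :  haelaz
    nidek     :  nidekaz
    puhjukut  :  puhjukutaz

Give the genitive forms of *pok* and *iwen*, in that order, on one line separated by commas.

The alternation tracks the final consonant of the stem — -il when the stem ends in a nasal (*jirtam*, *defen*); -az when the stem ends in a non-nasal consonant (*hael*, *nidek*, *puhjukut*).
*pok*: final consonant = /k/, non-nasal → -az → *pokaz*.
*iwen* — final consonant /n/ (a nasal) → -il → *iwenil*.

pokaz, iwenil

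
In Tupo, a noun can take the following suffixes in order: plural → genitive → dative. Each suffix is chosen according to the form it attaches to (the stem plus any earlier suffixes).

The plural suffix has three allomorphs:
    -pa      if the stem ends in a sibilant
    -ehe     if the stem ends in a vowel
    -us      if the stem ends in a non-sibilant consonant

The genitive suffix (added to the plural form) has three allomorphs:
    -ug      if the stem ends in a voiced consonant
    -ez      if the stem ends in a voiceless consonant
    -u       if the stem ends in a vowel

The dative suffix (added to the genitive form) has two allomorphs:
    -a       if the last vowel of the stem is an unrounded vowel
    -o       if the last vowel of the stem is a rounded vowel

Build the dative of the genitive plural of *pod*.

poduseza

Since the final sound of *pod* is /d/ (a non-sibilant consonant), it takes -us, giving *podus*.
The final sound of the plural form *podus* is /s/, which is a voiceless consonant, so the genitive suffix is -ez, giving *podusez*.
The genitive form *podusez* — last vowel /e/ (an unrounded vowel) → -a → *poduseza*.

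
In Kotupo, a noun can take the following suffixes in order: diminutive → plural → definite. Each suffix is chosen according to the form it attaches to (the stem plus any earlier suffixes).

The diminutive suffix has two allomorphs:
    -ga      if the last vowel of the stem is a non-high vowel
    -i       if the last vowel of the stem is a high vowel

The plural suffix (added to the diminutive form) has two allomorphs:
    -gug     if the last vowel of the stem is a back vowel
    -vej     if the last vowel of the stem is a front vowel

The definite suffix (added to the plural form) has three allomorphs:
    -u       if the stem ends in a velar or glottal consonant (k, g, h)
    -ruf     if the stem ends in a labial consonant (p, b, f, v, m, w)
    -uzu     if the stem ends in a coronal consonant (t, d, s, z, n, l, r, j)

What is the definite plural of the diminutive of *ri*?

riivejuzu

*ri* — last vowel /i/ (a high vowel) → -i → *rii*.
The diminutive form *rii* — last vowel /i/ (a front vowel) → -vej → *riivej*.
Since the final consonant of the plural form *riivej* is /j/ (coronal), it takes -uzu, giving *riivejuzu*.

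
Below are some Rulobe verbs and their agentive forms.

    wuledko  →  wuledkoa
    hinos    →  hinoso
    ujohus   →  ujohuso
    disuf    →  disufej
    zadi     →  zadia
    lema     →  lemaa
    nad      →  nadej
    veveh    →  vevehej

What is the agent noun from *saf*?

safej

Looking at the final sound of each stem: -o when the stem ends in a sibilant (*hinos*, *ujohus*); -ej when the stem ends in a non-sibilant consonant (*disuf*, *nad*, *veveh*); -a when the stem ends in a vowel (*wuledko*, *zadi*, *lema*).
Since the final sound of *saf* is /f/ (a non-sibilant consonant), it takes -ej, giving *safej*.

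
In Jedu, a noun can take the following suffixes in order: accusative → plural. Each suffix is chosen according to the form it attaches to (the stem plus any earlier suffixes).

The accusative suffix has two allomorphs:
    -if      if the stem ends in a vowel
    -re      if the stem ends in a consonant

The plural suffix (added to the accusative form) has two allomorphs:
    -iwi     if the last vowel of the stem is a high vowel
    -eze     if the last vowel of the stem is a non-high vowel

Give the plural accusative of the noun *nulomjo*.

*nulomjo* — final sound /o/ (a vowel) → -if → *nulomjoif*.
The last vowel of the accusative form *nulomjoif* is /i/, which is a high vowel, so the plural suffix is -iwi, giving *nulomjoifiwi*.

nulomjoifiwi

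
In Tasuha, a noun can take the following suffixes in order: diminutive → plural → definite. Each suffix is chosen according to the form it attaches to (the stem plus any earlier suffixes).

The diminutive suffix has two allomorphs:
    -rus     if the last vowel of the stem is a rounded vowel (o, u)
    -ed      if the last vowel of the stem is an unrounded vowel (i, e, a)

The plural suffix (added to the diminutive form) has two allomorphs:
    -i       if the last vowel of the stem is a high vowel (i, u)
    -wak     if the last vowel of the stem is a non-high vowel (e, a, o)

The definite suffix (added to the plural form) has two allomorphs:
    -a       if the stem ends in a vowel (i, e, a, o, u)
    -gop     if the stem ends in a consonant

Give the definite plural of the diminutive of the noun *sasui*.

*sasui* — last vowel /i/ (an unrounded vowel) → -ed → *sasuied*.
The diminutive form *sasuied*: last vowel = /e/, a non-high vowel → -wak → *sasuiedwak*.
Since the final sound of the plural form *sasuiedwak* is /k/ (a consonant), it takes -gop, giving *sasuiedwakgop*.

sasuiedwakgop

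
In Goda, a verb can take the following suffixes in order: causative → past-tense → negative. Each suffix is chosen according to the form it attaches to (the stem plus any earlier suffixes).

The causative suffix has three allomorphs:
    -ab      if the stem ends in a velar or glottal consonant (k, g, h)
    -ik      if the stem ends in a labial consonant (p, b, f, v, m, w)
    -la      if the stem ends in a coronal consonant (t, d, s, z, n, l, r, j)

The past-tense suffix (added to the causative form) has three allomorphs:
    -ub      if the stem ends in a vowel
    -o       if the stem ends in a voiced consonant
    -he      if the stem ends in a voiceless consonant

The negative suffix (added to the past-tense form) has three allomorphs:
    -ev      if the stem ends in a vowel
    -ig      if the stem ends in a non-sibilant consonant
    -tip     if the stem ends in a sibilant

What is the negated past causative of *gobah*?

gobahaboev

*gobah*: final consonant = /h/, velar/glottal → -ab → *gobahab*.
The final sound of the causative form *gobahab* is /b/, which is a voiced consonant, so the past-tense suffix is -o, giving *gobahabo*.
The past-tense form *gobahabo*: final sound = /o/, a vowel → -ev → *gobahaboev*.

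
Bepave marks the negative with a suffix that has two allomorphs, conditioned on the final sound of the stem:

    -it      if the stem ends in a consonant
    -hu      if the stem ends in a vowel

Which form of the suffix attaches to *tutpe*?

Since the final sound of *tutpe* is /e/ (a vowel), it takes -hu.

-hu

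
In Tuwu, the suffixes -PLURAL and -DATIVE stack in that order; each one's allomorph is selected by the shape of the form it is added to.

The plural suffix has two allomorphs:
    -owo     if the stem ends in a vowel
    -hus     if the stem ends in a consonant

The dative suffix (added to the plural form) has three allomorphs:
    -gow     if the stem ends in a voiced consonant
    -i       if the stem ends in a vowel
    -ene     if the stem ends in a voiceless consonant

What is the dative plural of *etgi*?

etgiowoi

*etgi*: final sound = /i/, a vowel → -owo → *etgiowo*.
The plural form *etgiowo* — final sound /o/ (a vowel) → -i → *etgiowoi*.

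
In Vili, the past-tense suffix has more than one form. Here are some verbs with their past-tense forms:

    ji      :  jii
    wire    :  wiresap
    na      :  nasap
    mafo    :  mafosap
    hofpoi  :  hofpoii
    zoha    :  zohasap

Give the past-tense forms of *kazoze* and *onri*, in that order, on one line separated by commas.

kazozesap, onrii

The pattern is height harmony: -i when the last vowel of the stem is a high vowel (*ji*, *hofpoi*); -sap when the last vowel of the stem is a non-high vowel (*wire*, *na*, *mafo*, *zoha*).
The last vowel of *kazoze* is /e/, which is a non-high vowel, so the suffix is -sap, giving *kazozesap*.
Since the last vowel of *onri* is /i/ (a high vowel), it takes -i, giving *onrii*.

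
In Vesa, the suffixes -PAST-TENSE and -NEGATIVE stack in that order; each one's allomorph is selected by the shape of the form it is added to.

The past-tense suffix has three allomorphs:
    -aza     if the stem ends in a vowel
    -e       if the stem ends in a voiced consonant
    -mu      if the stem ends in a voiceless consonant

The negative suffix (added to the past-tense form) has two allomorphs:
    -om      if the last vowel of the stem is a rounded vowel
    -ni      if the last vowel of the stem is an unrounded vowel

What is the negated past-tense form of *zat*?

*zat* — final sound /t/ (a voiceless consonant) → -mu → *zatmu*.
The past-tense form *zatmu* — last vowel /u/ (a rounded vowel) → -om → *zatmuom*.

zatmuom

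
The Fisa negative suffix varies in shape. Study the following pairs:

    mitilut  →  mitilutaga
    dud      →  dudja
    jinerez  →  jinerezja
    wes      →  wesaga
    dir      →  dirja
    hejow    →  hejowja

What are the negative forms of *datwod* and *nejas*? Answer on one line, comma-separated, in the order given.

datwodja, nejasaga

The alternation tracks the final consonant of the stem — -aga when the stem ends in a voiceless consonant (*mitilut*, *wes*); -ja when the stem ends in a voiced consonant (*dud*, *jinerez*, *dir*, *hejow*).
The final consonant of *datwod* is /d/, which is voiced, so the suffix is -ja, giving *datwodja*.
Since the final consonant of *nejas* is /s/ (voiceless), it takes -aga, giving *nejasaga*.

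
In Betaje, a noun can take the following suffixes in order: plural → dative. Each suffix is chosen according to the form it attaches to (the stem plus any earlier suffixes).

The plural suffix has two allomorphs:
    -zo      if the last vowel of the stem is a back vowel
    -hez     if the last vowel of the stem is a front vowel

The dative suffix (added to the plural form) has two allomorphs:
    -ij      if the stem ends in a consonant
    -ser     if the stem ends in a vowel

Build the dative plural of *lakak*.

lakakzoser

*lakak*: last vowel = /a/, a back vowel → -zo → *lakakzo*.
The plural form *lakakzo*: final sound = /o/, a vowel → -ser → *lakakzoser*.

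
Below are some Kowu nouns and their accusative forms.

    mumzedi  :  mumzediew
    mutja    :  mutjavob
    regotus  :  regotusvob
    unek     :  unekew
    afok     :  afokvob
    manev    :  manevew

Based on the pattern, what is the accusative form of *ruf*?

The suffix is conditioned by the last vowel: -ew when the last vowel of the stem is a front vowel (*mumzedi*, *unek*, *manev*); -vob when the last vowel of the stem is a back vowel (*mutja*, *regotus*, *afok*).
The last vowel of *ruf* is /u/, which is a back vowel, so the suffix is -vob, giving *rufvob*.

rufvob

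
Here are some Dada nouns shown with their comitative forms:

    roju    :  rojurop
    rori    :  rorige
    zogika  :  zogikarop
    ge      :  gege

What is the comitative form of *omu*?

omurop

The pattern is front/back vowel harmony: -ge when the last vowel of the stem is a front vowel (*rori*, *ge*); -rop when the last vowel of the stem is a back vowel (*roju*, *zogika*).
*omu* — last vowel /u/ (a back vowel) → -rop → *omurop*.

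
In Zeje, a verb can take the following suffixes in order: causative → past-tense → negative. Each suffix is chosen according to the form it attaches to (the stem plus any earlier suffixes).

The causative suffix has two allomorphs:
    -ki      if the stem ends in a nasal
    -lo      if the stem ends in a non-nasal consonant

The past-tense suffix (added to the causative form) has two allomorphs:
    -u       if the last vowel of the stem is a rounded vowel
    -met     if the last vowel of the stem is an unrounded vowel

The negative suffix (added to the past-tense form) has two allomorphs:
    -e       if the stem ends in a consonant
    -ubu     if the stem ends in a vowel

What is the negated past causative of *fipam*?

*fipam* — final consonant /m/ (a nasal) → -ki → *fipamki*.
The causative form *fipamki* — last vowel /i/ (an unrounded vowel) → -met → *fipamkimet*.
Since the final sound of the past-tense form *fipamkimet* is /t/ (a consonant), it takes -e, giving *fipamkimete*.

fipamkimete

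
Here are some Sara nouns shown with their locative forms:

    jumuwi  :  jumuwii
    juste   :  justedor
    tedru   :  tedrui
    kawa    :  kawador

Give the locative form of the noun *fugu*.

Looking at the last vowel of each stem: -i when the last vowel of the stem is a high vowel (*jumuwi*, *tedru*); -dor when the last vowel of the stem is a non-high vowel (*juste*, *kawa*).
*fugu*: last vowel = /u/, a high vowel → -i → *fugui*.

fugui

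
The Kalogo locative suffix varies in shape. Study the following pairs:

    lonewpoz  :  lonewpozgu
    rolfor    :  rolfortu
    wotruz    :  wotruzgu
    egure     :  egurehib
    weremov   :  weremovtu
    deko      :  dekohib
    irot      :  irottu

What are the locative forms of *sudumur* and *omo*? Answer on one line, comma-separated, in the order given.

sudumurtu, omohib

The alternation tracks the final sound of the stem — -gu when the stem ends in a sibilant (*lonewpoz*, *wotruz*); -tu when the stem ends in a non-sibilant consonant (*rolfor*, *weremov*, *irot*); -hib when the stem ends in a vowel (*egure*, *deko*).
The final sound of *sudumur* is /r/, which is a non-sibilant consonant, so the suffix is -tu, giving *sudumurtu*.
*omo* — final sound /o/ (a vowel) → -hib → *omohib*.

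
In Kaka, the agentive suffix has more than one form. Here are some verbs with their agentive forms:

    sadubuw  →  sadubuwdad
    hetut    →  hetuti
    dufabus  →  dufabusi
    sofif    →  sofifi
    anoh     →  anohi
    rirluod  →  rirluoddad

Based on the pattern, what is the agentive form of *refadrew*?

refadrewdad

The suffix is conditioned by the final consonant: -i when the stem ends in a voiceless consonant (*hetut*, *dufabus*, *sofif*, *anoh*); -dad when the stem ends in a voiced consonant (*sadubuw*, *rirluod*).
*refadrew*: final consonant = /w/, voiced → -dad → *refadrewdad*.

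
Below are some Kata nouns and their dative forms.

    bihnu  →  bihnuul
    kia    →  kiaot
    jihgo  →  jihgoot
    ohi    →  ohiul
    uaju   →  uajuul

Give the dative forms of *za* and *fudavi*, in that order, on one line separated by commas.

The suffix is conditioned by the last vowel: -ul when the last vowel of the stem is a high vowel (*bihnu*, *ohi*, *uaju*); -ot when the last vowel of the stem is a non-high vowel (*kia*, *jihgo*).
The last vowel of *za* is /a/, which is a non-high vowel, so the suffix is -ot, giving *zaot*.
*fudavi*: last vowel = /i/, a high vowel → -ul → *fudaviul*.

zaot, fudaviul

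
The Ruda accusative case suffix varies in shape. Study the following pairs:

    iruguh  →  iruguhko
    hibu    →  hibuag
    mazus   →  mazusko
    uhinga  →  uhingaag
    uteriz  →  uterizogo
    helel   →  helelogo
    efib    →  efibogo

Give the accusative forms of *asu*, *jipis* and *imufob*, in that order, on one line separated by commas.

Looking at the final sound of each stem: -ko when the stem ends in a voiceless consonant (*iruguh*, *mazus*); -ogo when the stem ends in a voiced consonant (*uteriz*, *helel*, *efib*); -ag when the stem ends in a vowel (*hibu*, *uhinga*).
The final sound of *asu* is /u/, which is a vowel, so the suffix is -ag, giving *asuag*.
The final sound of *jipis* is /s/, which is a voiceless consonant, so the suffix is -ko, giving *jipisko*.
Since the final sound of *imufob* is /b/ (a voiced consonant), it takes -ogo, giving *imufobogo*.

asuag, jipisko, imufobogo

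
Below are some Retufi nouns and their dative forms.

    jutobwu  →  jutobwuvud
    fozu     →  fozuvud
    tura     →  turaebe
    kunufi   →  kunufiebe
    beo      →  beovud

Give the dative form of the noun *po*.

The suffix is conditioned by the last vowel: -vud when the last vowel of the stem is a rounded vowel (*jutobwu*, *fozu*, *beo*); -ebe when the last vowel of the stem is an unrounded vowel (*tura*, *kunufi*).
*po* — last vowel /o/ (a rounded vowel) → -vud → *povud*.

povud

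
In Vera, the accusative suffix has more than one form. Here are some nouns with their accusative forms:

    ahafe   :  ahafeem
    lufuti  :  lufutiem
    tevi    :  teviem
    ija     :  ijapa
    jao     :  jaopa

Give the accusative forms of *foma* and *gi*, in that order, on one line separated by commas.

The suffix is conditioned by the last vowel: -em when the last vowel of the stem is a front vowel (*ahafe*, *lufuti*, *tevi*); -pa when the last vowel of the stem is a back vowel (*ija*, *jao*).
*foma* — last vowel /a/ (a back vowel) → -pa → *fomapa*.
The last vowel of *gi* is /i/, which is a front vowel, so the suffix is -em, giving *giem*.

fomapa, giem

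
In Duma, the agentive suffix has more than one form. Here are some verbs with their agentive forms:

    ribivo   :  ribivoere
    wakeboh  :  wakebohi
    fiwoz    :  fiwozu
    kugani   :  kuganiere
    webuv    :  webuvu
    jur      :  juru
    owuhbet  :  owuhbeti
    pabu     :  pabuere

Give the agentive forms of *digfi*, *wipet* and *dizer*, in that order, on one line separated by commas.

digfiere, wipeti, dizeru

The suffix is conditioned by the final sound: -i when the stem ends in a voiceless consonant (*wakeboh*, *owuhbet*); -u when the stem ends in a voiced consonant (*fiwoz*, *webuv*, *jur*); -ere when the stem ends in a vowel (*ribivo*, *kugani*, *pabu*).
*digfi*: final sound = /i/, a vowel → -ere → *digfiere*.
Since the final sound of *wipet* is /t/ (a voiceless consonant), it takes -i, giving *wipeti*.
*dizer*: final sound = /r/, a voiced consonant → -u → *dizeru*.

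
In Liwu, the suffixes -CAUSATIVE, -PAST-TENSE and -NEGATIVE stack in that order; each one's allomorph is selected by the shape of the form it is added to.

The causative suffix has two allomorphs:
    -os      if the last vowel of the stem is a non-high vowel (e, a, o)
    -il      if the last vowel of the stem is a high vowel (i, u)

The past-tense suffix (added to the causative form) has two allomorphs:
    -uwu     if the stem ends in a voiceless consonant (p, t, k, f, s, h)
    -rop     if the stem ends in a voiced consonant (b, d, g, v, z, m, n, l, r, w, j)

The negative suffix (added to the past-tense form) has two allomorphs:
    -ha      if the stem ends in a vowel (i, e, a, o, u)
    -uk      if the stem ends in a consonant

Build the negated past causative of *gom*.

gomosuwuha

The last vowel of *gom* is /o/, which is a non-high vowel, so the causative suffix is -os, giving *gomos*.
The causative form *gomos*: final consonant = /s/, voiceless → -uwu → *gomosuwu*.
The past-tense form *gomosuwu* — final sound /u/ (a vowel) → -ha → *gomosuwuha*.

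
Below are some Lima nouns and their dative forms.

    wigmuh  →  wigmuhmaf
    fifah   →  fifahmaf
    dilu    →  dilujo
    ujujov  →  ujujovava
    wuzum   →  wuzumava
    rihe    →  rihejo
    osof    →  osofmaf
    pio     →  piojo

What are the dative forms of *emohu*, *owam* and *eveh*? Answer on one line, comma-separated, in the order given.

The suffix is conditioned by the final sound: -maf when the stem ends in a voiceless consonant (*wigmuh*, *fifah*, *osof*); -ava when the stem ends in a voiced consonant (*ujujov*, *wuzum*); -jo when the stem ends in a vowel (*dilu*, *rihe*, *pio*).
*emohu* — final sound /u/ (a vowel) → -jo → *emohujo*.
Since the final sound of *owam* is /m/ (a voiced consonant), it takes -ava, giving *owamava*.
Since the final sound of *eveh* is /h/ (a voiceless consonant), it takes -maf, giving *evehmaf*.

emohujo, owamava, evehmaf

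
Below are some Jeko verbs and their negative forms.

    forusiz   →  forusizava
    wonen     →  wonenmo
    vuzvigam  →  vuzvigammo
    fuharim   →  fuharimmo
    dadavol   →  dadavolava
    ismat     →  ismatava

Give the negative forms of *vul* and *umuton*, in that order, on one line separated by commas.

The suffix is conditioned by the final consonant: -mo when the stem ends in a nasal (*wonen*, *vuzvigam*, *fuharim*); -ava when the stem ends in a non-nasal consonant (*forusiz*, *dadavol*, *ismat*).
The final consonant of *vul* is /l/, which is non-nasal, so the suffix is -ava, giving *vulava*.
The final consonant of *umuton* is /n/, which is a nasal, so the suffix is -mo, giving *umutonmo*.

vulava, umutonmo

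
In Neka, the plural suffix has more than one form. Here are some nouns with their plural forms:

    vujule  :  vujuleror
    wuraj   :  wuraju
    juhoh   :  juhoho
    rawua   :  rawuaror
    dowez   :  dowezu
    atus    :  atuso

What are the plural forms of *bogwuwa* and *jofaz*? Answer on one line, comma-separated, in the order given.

bogwuwaror, jofazu

Looking at the final sound of each stem: -o when the stem ends in a voiceless consonant (*juhoh*, *atus*); -u when the stem ends in a voiced consonant (*wuraj*, *dowez*); -ror when the stem ends in a vowel (*vujule*, *rawua*).
*bogwuwa* — final sound /a/ (a vowel) → -ror → *bogwuwaror*.
Since the final sound of *jofaz* is /z/ (a voiced consonant), it takes -u, giving *jofazu*.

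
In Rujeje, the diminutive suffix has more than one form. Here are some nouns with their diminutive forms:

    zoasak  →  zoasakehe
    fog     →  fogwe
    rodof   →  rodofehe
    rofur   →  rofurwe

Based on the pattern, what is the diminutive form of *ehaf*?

ehafehe

Looking at the final consonant of each stem: -ehe when the stem ends in a voiceless consonant (*zoasak*, *rodof*); -we when the stem ends in a voiced consonant (*fog*, *rofur*).
*ehaf*: final consonant = /f/, voiceless → -ehe → *ehafehe*.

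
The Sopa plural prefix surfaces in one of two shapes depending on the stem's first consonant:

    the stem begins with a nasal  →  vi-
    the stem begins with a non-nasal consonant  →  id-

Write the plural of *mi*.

vimi

*mi* — first consonant /m/ (a nasal) → vi- → *vimi*.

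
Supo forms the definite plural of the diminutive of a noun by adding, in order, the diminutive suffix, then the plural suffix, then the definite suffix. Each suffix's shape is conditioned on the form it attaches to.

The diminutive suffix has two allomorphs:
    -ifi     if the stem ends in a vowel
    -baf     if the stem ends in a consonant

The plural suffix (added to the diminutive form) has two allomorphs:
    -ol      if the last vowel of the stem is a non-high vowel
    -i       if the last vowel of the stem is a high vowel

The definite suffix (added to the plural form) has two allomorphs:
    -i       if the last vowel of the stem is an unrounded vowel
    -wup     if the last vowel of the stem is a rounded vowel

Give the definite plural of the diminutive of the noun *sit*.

*sit* — final sound /t/ (a consonant) → -baf → *sitbaf*.
The diminutive form *sitbaf* — last vowel /a/ (a non-high vowel) → -ol → *sitbafol*.
The plural form *sitbafol* — last vowel /o/ (a rounded vowel) → -wup → *sitbafolwup*.

sitbafolwup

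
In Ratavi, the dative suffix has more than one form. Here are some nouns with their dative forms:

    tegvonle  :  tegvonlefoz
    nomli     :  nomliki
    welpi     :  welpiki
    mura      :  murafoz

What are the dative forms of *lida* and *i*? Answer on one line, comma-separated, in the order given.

lidafoz, iki

The alternation tracks the last vowel of the stem — -ki when the last vowel of the stem is a high vowel (*nomli*, *welpi*); -foz when the last vowel of the stem is a non-high vowel (*tegvonle*, *mura*).
The last vowel of *lida* is /a/, which is a non-high vowel, so the suffix is -foz, giving *lidafoz*.
The last vowel of *i* is /i/, which is a high vowel, so the suffix is -ki, giving *iki*.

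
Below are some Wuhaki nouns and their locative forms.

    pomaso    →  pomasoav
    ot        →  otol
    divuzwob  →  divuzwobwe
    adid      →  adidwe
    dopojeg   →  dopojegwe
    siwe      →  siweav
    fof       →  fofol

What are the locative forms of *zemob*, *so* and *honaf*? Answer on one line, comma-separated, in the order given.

The suffix is conditioned by the final sound: -ol when the stem ends in a voiceless consonant (*ot*, *fof*); -we when the stem ends in a voiced consonant (*divuzwob*, *adid*, *dopojeg*); -av when the stem ends in a vowel (*pomaso*, *siwe*).
*zemob*: final sound = /b/, a voiced consonant → -we → *zemobwe*.
*so*: final sound = /o/, a vowel → -av → *soav*.
Since the final sound of *honaf* is /f/ (a voiceless consonant), it takes -ol, giving *honafol*.

zemobwe, soav, honafol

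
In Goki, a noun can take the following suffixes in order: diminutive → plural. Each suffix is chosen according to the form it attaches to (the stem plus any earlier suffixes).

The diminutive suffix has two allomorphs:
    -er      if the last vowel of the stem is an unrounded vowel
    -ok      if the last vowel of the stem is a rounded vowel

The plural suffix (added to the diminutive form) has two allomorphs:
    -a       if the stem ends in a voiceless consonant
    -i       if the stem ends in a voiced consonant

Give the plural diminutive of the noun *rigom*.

rigomoka

Since the last vowel of *rigom* is /o/ (a rounded vowel), it takes -ok, giving *rigomok*.
The diminutive form *rigomok* — final consonant /k/ (voiceless) → -a → *rigomoka*.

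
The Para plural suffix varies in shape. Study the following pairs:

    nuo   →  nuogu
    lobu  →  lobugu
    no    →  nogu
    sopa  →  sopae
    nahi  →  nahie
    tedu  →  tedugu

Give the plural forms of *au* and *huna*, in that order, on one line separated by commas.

The alternation tracks the last vowel of the stem — -gu when the last vowel of the stem is a rounded vowel (*nuo*, *lobu*, *no*, *tedu*); -e when the last vowel of the stem is an unrounded vowel (*sopa*, *nahi*).
Since the last vowel of *au* is /u/ (a rounded vowel), it takes -gu, giving *augu*.
*huna*: last vowel = /a/, an unrounded vowel → -e → *hunae*.

augu, hunae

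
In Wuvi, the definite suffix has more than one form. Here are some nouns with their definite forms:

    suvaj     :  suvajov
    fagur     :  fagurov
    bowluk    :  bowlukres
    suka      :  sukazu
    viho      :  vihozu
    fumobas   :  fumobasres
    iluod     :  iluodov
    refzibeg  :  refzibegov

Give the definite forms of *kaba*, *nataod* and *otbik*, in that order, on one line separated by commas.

kabazu, nataodov, otbikres

The suffix is conditioned by the final sound: -res when the stem ends in a voiceless consonant (*bowluk*, *fumobas*); -ov when the stem ends in a voiced consonant (*suvaj*, *fagur*, *iluod*, *refzibeg*); -zu when the stem ends in a vowel (*suka*, *viho*).
*kaba* — final sound /a/ (a vowel) → -zu → *kabazu*.
The final sound of *nataod* is /d/, which is a voiced consonant, so the suffix is -ov, giving *nataodov*.
*otbik*: final sound = /k/, a voiceless consonant → -res → *otbikres*.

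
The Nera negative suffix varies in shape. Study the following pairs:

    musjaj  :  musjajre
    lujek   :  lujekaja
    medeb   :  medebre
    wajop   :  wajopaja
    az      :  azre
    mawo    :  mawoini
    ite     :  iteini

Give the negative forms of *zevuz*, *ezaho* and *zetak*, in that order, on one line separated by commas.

Looking at the final sound of each stem: -aja when the stem ends in a voiceless consonant (*lujek*, *wajop*); -re when the stem ends in a voiced consonant (*musjaj*, *medeb*, *az*); -ini when the stem ends in a vowel (*mawo*, *ite*).
Since the final sound of *zevuz* is /z/ (a voiced consonant), it takes -re, giving *zevuzre*.
The final sound of *ezaho* is /o/, which is a vowel, so the suffix is -ini, giving *ezahoini*.
*zetak*: final sound = /k/, a voiceless consonant → -aja → *zetakaja*.

zevuzre, ezahoini, zetakaja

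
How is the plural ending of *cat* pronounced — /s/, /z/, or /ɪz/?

The stem *cat* ends in a voiceless non-sibilant consonant.
The plural suffix surfaces as /ɪz/ after sibilants, /s/ after other voiceless consonants, and /z/ after other voiced sounds.
So the plural -s on *cat* is pronounced /s/.

/s/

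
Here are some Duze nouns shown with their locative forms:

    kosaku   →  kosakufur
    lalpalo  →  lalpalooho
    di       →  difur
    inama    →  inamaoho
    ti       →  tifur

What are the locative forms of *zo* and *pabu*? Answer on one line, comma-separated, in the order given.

The suffix is conditioned by the last vowel: -fur when the last vowel of the stem is a high vowel (*kosaku*, *di*, *ti*); -oho when the last vowel of the stem is a non-high vowel (*lalpalo*, *inama*).
*zo*: last vowel = /o/, a non-high vowel → -oho → *zooho*.
*pabu*: last vowel = /u/, a high vowel → -fur → *pabufur*.

zooho, pabufur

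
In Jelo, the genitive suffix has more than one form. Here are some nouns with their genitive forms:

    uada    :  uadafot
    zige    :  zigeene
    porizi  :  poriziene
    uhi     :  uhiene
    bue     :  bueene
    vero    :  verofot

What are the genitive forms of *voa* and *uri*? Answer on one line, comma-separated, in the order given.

The pattern is front/back vowel harmony: -ene when the last vowel of the stem is a front vowel (*zige*, *porizi*, *uhi*, *bue*); -fot when the last vowel of the stem is a back vowel (*uada*, *vero*).
The last vowel of *voa* is /a/, which is a back vowel, so the suffix is -fot, giving *voafot*.
Since the last vowel of *uri* is /i/ (a front vowel), it takes -ene, giving *uriene*.

voafot, uriene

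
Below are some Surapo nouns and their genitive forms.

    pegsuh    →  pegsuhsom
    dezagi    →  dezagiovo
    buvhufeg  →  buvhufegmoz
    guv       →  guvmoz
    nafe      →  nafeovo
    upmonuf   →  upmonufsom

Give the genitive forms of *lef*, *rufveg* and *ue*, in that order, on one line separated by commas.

Looking at the final sound of each stem: -som when the stem ends in a voiceless consonant (*pegsuh*, *upmonuf*); -moz when the stem ends in a voiced consonant (*buvhufeg*, *guv*); -ovo when the stem ends in a vowel (*dezagi*, *nafe*).
*lef*: final sound = /f/, a voiceless consonant → -som → *lefsom*.
Since the final sound of *rufveg* is /g/ (a voiced consonant), it takes -moz, giving *rufvegmoz*.
*ue* — final sound /e/ (a vowel) → -ovo → *ueovo*.

lefsom, rufvegmoz, ueovo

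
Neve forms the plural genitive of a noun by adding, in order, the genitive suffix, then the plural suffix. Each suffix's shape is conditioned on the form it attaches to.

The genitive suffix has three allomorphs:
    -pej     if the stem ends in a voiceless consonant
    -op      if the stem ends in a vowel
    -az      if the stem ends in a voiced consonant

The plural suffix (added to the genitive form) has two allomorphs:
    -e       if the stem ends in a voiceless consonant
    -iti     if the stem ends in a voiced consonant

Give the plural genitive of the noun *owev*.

owevaziti

Since the final sound of *owev* is /v/ (a voiced consonant), it takes -az, giving *owevaz*.
Since the final consonant of the genitive form *owevaz* is /z/ (voiced), it takes -iti, giving *owevaziti*.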